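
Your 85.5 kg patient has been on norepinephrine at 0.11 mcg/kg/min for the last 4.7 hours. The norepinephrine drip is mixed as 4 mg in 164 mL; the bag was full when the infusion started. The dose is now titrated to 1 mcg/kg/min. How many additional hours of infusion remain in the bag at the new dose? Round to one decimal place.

Initial rate:
Dose = 0.11 mcg/kg/min × 85.5 kg = 9.405 mcg/min
9.405 mcg/min × 60 min/hr = 564.3 mcg/hr
Concentration = 4 mg ÷ 164 mL = 0.02439024 mg/mL = 24.39024 mcg/mL
Rate = 564.3 mcg/hr ÷ 24.39024 mcg/mL = 23.1363 mL/hr
Volume infused so far = 23.1363 mL/hr × 4.7 hr = 108.7406 mL
Volume remaining = 164 − 108.7406 = 55.25939 mL
New rate:
Dose = 1 mcg/kg/min × 85.5 kg = 85.5 mcg/min
85.5 mcg/min × 60 min/hr = 5130 mcg/hr
Rate = 5130 mcg/hr ÷ 24.39024 mcg/mL = 210.33 mL/hr
Time remaining = 55.25939 mL ÷ 210.33 mL/hr = 0.2627271 hr

0.3 hours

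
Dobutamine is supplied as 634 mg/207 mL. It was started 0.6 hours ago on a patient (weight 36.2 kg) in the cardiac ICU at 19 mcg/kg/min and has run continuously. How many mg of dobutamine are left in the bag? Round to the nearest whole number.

609 mg

Dose = 19 mcg/kg/min × 36.2 kg = 687.8 mcg/min
687.8 mcg/min × 60 min/hr = 41268 mcg/hr
Concentration = 634 mg ÷ 207 mL = 3.062802 mg/mL = 3062.802 mcg/mL
Rate = 41268 mcg/hr ÷ 3062.802 mcg/mL = 13.47394 mL/hr
Volume infused = 13.47394 mL/hr × 0.6 hr = 8.084362 mL
Volume remaining = 207 − 8.084362 = 198.9156 mL
Drug remaining = 198.9156 mL × 3062.802 mcg/mL = 609239.2 mcg = 609.2392 mg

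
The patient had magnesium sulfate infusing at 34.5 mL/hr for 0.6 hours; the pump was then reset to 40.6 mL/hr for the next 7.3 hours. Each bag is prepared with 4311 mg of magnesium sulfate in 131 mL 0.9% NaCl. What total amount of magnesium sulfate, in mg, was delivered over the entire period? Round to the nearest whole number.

10435 mg

Concentration = 4311 mg ÷ 131 mL = 32.9084 mg/mL
Stage 1: 34.5 mL/hr × 0.6 hr = 20.7 mL → 20.7 mL × 32.9084 mg/mL = 681.2038 mg
Stage 2: 40.6 mL/hr × 7.3 hr = 296.38 mL → 296.38 mL × 32.9084 mg/mL = 9753.391 mg
Total = 681.2038 + 9753.391 = 10434.59 mg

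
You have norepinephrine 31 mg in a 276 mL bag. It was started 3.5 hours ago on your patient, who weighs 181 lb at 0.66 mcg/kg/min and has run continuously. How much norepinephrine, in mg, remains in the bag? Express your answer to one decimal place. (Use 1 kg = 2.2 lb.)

19.6 mg

Weight = 181 lb ÷ 2.2 lb/kg = 82.27273 kg
Dose = 0.66 mcg/kg/min × 82.27273 kg = 54.3 mcg/min
54.3 mcg/min × 60 min/hr = 3258 mcg/hr
Concentration = 31 mg ÷ 276 mL = 0.1123188 mg/mL = 112.3188 mcg/mL
Rate = 3258 mcg/hr ÷ 112.3188 mcg/mL = 29.00671 mL/hr
Volume infused = 29.00671 mL/hr × 3.5 hr = 101.5235 mL
Volume remaining = 276 − 101.5235 = 174.4765 mL
Drug remaining = 174.4765 mL × 112.3188 mcg/mL = 19597 mcg = 19.597 mg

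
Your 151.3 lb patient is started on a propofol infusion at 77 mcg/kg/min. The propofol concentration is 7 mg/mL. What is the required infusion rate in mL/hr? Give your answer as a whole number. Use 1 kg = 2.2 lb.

45 mL/hr

Weight = 151.3 lb ÷ 2.2 lb/kg = 68.77273 kg
Dose = 77 mcg/kg/min × 68.77273 kg = 5295.5 mcg/min
5295.5 mcg/min × 60 min/hr = 317730 mcg/hr
Concentration = 7 mg/mL = 7000 mcg/mL
Rate = 317730 mcg/hr ÷ 7000 mcg/mL = 45.39 mL/hr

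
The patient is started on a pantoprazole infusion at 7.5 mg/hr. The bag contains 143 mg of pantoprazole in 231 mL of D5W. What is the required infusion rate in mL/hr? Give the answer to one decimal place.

12.1 mL/hr

Concentration = 143 mg ÷ 231 mL = 0.6190476 mg/mL
Rate = 7.5 mg/hr ÷ 0.6190476 mg/mL = 12.11538 mL/hr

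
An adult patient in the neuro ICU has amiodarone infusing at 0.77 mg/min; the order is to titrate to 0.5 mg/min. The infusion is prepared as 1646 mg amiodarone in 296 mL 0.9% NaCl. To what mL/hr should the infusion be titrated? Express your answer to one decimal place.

0.5 mg/min × 60 min/hr = 30 mg/hr
Concentration = 1646 mg ÷ 296 mL = 5.560811 mg/mL
Rate = 30 mg/hr ÷ 5.560811 mg/mL = 5.394897 mL/hr

5.4 mL/hr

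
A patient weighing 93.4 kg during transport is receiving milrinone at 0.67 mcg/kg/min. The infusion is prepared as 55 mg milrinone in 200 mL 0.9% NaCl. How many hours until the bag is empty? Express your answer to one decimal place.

Dose = 0.67 mcg/kg/min × 93.4 kg = 62.578 mcg/min
62.578 mcg/min × 60 min/hr = 3754.68 mcg/hr
Concentration = 55 mg ÷ 200 mL = 0.275 mg/mL = 275 mcg/mL
Rate = 3754.68 mcg/hr ÷ 275 mcg/mL = 13.65338 mL/hr
Duration = 200 mL ÷ 13.65338 mL/hr = 14.64839 hr

14.6 hours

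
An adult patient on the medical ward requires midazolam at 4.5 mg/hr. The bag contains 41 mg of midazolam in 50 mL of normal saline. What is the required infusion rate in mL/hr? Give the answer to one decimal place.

Concentration = 41 mg ÷ 50 mL = 0.82 mg/mL
Rate = 4.5 mg/hr ÷ 0.82 mg/mL = 5.487805 mL/hr

5.5 mL/hr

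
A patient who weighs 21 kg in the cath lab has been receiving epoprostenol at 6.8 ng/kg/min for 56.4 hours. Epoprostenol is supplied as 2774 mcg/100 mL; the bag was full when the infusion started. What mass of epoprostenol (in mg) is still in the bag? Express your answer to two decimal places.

2.29 mg

Dose = 6.8 ng/kg/min × 21 kg = 142.8 ng/min
142.8 ng/min × 60 min/hr = 8568 ng/hr
Concentration = 2774 mcg ÷ 100 mL = 27.74 mcg/mL = 27740 ng/mL
Rate = 8568 ng/hr ÷ 27740 ng/mL = 0.3088681 mL/hr
Volume infused = 0.3088681 mL/hr × 56.4 hr = 17.42016 mL
Volume remaining = 100 − 17.42016 = 82.57984 mL
Drug remaining = 82.57984 mL × 27740 ng/mL = 2290765 ng = 2.290765 mg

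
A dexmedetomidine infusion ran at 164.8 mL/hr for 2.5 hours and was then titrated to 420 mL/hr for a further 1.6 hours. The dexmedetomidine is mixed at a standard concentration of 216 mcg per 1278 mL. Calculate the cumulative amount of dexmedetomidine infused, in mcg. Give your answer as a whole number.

183 mcg

Concentration = 216 mcg ÷ 1278 mL = 0.1690141 mcg/mL
Stage 1: 164.8 mL/hr × 2.5 hr = 412 mL → 412 mL × 0.1690141 mcg/mL = 69.6338 mcg
Stage 2: 420 mL/hr × 1.6 hr = 672 mL → 672 mL × 0.1690141 mcg/mL = 113.5775 mcg
Total = 69.6338 + 113.5775 = 183.2113 mcg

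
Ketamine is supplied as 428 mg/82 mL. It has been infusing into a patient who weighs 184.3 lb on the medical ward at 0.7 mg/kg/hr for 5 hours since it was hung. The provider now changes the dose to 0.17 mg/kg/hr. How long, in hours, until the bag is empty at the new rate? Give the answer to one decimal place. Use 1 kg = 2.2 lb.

9.5 hours

Initial rate:
Weight = 184.3 lb ÷ 2.2 lb/kg = 83.77273 kg
Dose = 0.7 mg/kg/hr × 83.77273 kg = 58.64091 mg/hr
Concentration = 428 mg ÷ 82 mL = 5.219512 mg/mL
Rate = 58.64091 mg/hr ÷ 5.219512 mg/mL = 11.23494 mL/hr
Volume infused so far = 11.23494 mL/hr × 5 hr = 56.1747 mL
Volume remaining = 82 − 56.1747 = 25.8253 mL
New rate:
Dose = 0.17 mg/kg/hr × 83.77273 kg = 14.24136 mg/hr
Rate = 14.24136 mg/hr ÷ 5.219512 mg/mL = 2.728486 mL/hr
Time remaining = 25.8253 mL ÷ 2.728486 mL/hr = 9.465067 hr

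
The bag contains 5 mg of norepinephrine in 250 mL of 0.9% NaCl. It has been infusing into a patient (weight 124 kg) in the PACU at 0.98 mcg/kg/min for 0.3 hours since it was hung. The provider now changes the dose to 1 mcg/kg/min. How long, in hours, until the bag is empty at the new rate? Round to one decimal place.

0.4 hours

Initial rate:
Dose = 0.98 mcg/kg/min × 124 kg = 121.52 mcg/min
121.52 mcg/min × 60 min/hr = 7291.2 mcg/hr
Concentration = 5 mg ÷ 250 mL = 0.02 mg/mL = 20 mcg/mL
Rate = 7291.2 mcg/hr ÷ 20 mcg/mL = 364.56 mL/hr
Volume infused so far = 364.56 mL/hr × 0.3 hr = 109.368 mL
Volume remaining = 250 − 109.368 = 140.632 mL
New rate:
Dose = 1 mcg/kg/min × 124 kg = 124 mcg/min
124 mcg/min × 60 min/hr = 7440 mcg/hr
Rate = 7440 mcg/hr ÷ 20 mcg/mL = 372 mL/hr
Time remaining = 140.632 mL ÷ 372 mL/hr = 0.378043 hr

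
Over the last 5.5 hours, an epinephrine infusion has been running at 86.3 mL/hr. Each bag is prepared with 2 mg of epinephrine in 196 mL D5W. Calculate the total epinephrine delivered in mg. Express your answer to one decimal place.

Concentration = 2 mg ÷ 196 mL = 0.01020408 mg/mL = 10.20408 mcg/mL
Drug rate = 86.3 mL/hr × 10.20408 mcg/mL = 880.6122 mcg/hr
Total = 880.6122 mcg/hr × 5.5 hr = 4843.367 mcg = 4.843367 mg

4.8 mg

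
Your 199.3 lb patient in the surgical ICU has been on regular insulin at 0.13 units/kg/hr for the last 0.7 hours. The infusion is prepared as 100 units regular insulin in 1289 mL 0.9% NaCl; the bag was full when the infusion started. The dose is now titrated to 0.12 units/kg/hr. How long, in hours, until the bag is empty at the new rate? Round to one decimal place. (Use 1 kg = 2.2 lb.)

8.4 hours

Initial rate:
Weight = 199.3 lb ÷ 2.2 lb/kg = 90.59091 kg
Dose = 0.13 units/kg/hr × 90.59091 kg = 11.77682 units/hr
Concentration = 100 units ÷ 1289 mL = 0.07757952 units/mL
Rate = 11.77682 units/hr ÷ 0.07757952 units/mL = 151.8032 mL/hr
Volume infused so far = 151.8032 mL/hr × 0.7 hr = 106.2622 mL
Volume remaining = 1289 − 106.2622 = 1182.738 mL
New rate:
Dose = 0.12 units/kg/hr × 90.59091 kg = 10.87091 units/hr
Rate = 10.87091 units/hr ÷ 0.07757952 units/mL = 140.126 mL/hr
Time remaining = 1182.738 mL ÷ 140.126 mL/hr = 8.440529 hr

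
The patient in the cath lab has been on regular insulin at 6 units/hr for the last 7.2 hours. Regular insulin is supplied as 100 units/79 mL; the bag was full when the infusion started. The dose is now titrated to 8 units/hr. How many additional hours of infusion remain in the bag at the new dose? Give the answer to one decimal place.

7.1 hours

Initial rate:
Concentration = 100 units ÷ 79 mL = 1.265823 units/mL
Rate = 6 units/hr ÷ 1.265823 units/mL = 4.74 mL/hr
Volume infused so far = 4.74 mL/hr × 7.2 hr = 34.128 mL
Volume remaining = 79 − 34.128 = 44.872 mL
New rate:
Rate = 8 units/hr ÷ 1.265823 units/mL = 6.32 mL/hr
Time remaining = 44.872 mL ÷ 6.32 mL/hr = 7.1 hr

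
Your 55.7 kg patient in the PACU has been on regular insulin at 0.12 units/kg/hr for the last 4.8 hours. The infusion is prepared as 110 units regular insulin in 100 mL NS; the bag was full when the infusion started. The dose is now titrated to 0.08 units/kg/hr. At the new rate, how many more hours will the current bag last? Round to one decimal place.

Initial rate:
Dose = 0.12 units/kg/hr × 55.7 kg = 6.684 units/hr
Concentration = 110 units ÷ 100 mL = 1.1 units/mL
Rate = 6.684 units/hr ÷ 1.1 units/mL = 6.076364 mL/hr
Volume infused so far = 6.076364 mL/hr × 4.8 hr = 29.16655 mL
Volume remaining = 100 − 29.16655 = 70.83345 mL
New rate:
Dose = 0.08 units/kg/hr × 55.7 kg = 4.456 units/hr
Rate = 4.456 units/hr ÷ 1.1 units/mL = 4.050909 mL/hr
Time remaining = 70.83345 mL ÷ 4.050909 mL/hr = 17.48582 hr

17.5 hours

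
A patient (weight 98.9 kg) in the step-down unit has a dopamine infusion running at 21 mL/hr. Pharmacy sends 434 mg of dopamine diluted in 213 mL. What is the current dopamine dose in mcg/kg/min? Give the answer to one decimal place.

7.2 mcg/kg/min

Concentration = 434 mg ÷ 213 mL = 2.037559 mg/mL = 2037.559 mcg/mL
Drug rate = 21 mL/hr × 2037.559 mcg/mL = 42788.73 mcg/hr
42788.73 mcg/hr ÷ 60 min/hr = 713.1455 mcg/min
713.1455 mcg/min ÷ 98.9 kg = 7.210774 mcg/kg/min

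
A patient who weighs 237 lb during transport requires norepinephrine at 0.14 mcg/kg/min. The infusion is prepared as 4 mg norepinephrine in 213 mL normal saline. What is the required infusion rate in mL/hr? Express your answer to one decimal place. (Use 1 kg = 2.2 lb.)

48.2 mL/hr

Weight = 237 lb ÷ 2.2 lb/kg = 107.7273 kg
Dose = 0.14 mcg/kg/min × 107.7273 kg = 15.08182 mcg/min
15.08182 mcg/min × 60 min/hr = 904.9091 mcg/hr
Concentration = 4 mg ÷ 213 mL = 0.01877934 mg/mL = 18.77934 mcg/mL
Rate = 904.9091 mcg/hr ÷ 18.77934 mcg/mL = 48.18641 mL/hr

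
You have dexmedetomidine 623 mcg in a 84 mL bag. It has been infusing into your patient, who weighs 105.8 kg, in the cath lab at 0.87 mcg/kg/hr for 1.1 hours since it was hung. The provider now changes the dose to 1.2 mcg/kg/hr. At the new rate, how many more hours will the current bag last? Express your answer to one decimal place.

Initial rate:
Dose = 0.87 mcg/kg/hr × 105.8 kg = 92.046 mcg/hr
Concentration = 623 mcg ÷ 84 mL = 7.416667 mcg/mL
Rate = 92.046 mcg/hr ÷ 7.416667 mcg/mL = 12.4107 mL/hr
Volume infused so far = 12.4107 mL/hr × 1.1 hr = 13.65177 mL
Volume remaining = 84 − 13.65177 = 70.34823 mL
New rate:
Dose = 1.2 mcg/kg/hr × 105.8 kg = 126.96 mcg/hr
Rate = 126.96 mcg/hr ÷ 7.416667 mcg/mL = 17.1182 mL/hr
Time remaining = 70.34823 mL ÷ 17.1182 mL/hr = 4.109557 hr

4.1 hours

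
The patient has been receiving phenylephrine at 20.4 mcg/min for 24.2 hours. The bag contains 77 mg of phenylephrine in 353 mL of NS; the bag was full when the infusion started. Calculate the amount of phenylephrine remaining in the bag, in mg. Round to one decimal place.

20.4 mcg/min × 60 min/hr = 1224 mcg/hr
Concentration = 77 mg ÷ 353 mL = 0.2181303 mg/mL = 218.1303 mcg/mL
Rate = 1224 mcg/hr ÷ 218.1303 mcg/mL = 5.611325 mL/hr
Volume infused = 5.611325 mL/hr × 24.2 hr = 135.7941 mL
Volume remaining = 353 − 135.7941 = 217.2059 mL
Drug remaining = 217.2059 mL × 218.1303 mcg/mL = 47379.2 mcg = 47.3792 mg

47.4 mg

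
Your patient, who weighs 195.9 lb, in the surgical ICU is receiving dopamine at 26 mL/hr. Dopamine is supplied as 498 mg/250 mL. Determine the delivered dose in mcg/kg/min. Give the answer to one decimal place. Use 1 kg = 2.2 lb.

9.7 mcg/kg/min

Weight = 195.9 lb ÷ 2.2 lb/kg = 89.04545 kg
Concentration = 498 mg ÷ 250 mL = 1.992 mg/mL = 1992 mcg/mL
Drug rate = 26 mL/hr × 1992 mcg/mL = 51792 mcg/hr
51792 mcg/hr ÷ 60 min/hr = 863.2 mcg/min
863.2 mcg/min ÷ 89.04545 kg = 9.693925 mcg/kg/min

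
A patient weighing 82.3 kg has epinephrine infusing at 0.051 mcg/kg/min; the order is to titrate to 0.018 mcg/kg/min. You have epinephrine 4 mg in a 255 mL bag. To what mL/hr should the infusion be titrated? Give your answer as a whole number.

Dose = 0.018 mcg/kg/min × 82.3 kg = 1.4814 mcg/min
1.4814 mcg/min × 60 min/hr = 88.884 mcg/hr
Concentration = 4 mg ÷ 255 mL = 0.01568627 mg/mL = 15.68627 mcg/mL
Rate = 88.884 mcg/hr ÷ 15.68627 mcg/mL = 5.666355 mL/hr

6 mL/hr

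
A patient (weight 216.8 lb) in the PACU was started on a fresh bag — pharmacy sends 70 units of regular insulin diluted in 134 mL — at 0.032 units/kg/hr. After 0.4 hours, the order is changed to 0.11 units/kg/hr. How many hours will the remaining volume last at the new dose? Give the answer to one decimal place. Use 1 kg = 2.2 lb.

6.3 hours

Initial rate:
Weight = 216.8 lb ÷ 2.2 lb/kg = 98.54545 kg
Dose = 0.032 units/kg/hr × 98.54545 kg = 3.153455 units/hr
Concentration = 70 units ÷ 134 mL = 0.5223881 units/mL
Rate = 3.153455 units/hr ÷ 0.5223881 units/mL = 6.036613 mL/hr
Volume infused so far = 6.036613 mL/hr × 0.4 hr = 2.414645 mL
Volume remaining = 134 − 2.414645 = 131.5854 mL
New rate:
Dose = 0.11 units/kg/hr × 98.54545 kg = 10.84 units/hr
Rate = 10.84 units/hr ÷ 0.5223881 units/mL = 20.75086 mL/hr
Time remaining = 131.5854 mL ÷ 20.75086 mL/hr = 6.341201 hr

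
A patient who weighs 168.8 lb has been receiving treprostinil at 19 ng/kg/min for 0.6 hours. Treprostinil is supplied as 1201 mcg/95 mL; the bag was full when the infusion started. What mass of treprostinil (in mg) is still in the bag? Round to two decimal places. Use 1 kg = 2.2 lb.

Weight = 168.8 lb ÷ 2.2 lb/kg = 76.72727 kg
Dose = 19 ng/kg/min × 76.72727 kg = 1457.818 ng/min
1457.818 ng/min × 60 min/hr = 87469.09 ng/hr
Concentration = 1201 mcg ÷ 95 mL = 12.64211 mcg/mL = 12642.11 ng/mL
Rate = 87469.09 ng/hr ÷ 12642.11 ng/mL = 6.918871 mL/hr
Volume infused = 6.918871 mL/hr × 0.6 hr = 4.151322 mL
Volume remaining = 95 − 4.151322 = 90.84868 mL
Drug remaining = 90.84868 mL × 12642.11 ng/mL = 1148519 ng = 1.148519 mg

1.15 mg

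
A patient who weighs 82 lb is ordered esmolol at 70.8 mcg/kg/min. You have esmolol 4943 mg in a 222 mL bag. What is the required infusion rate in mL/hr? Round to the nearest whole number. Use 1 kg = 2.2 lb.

Weight = 82 lb ÷ 2.2 lb/kg = 37.27273 kg
Dose = 70.8 mcg/kg/min × 37.27273 kg = 2638.909 mcg/min
2638.909 mcg/min × 60 min/hr = 158334.5 mcg/hr
Concentration = 4943 mg ÷ 222 mL = 22.26577 mg/mL = 22265.77 mcg/mL
Rate = 158334.5 mcg/hr ÷ 22265.77 mcg/mL = 7.111121 mL/hr

7 mL/hr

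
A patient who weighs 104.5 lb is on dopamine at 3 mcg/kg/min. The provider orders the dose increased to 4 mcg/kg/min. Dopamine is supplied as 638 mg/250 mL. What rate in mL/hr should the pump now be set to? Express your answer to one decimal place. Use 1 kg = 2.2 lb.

4.5 mL/hr

Weight = 104.5 lb ÷ 2.2 lb/kg = 47.5 kg
Dose = 4 mcg/kg/min × 47.5 kg = 190 mcg/min
190 mcg/min × 60 min/hr = 11400 mcg/hr
Concentration = 638 mg ÷ 250 mL = 2.552 mg/mL = 2552 mcg/mL
Rate = 11400 mcg/hr ÷ 2552 mcg/mL = 4.467085 mL/hr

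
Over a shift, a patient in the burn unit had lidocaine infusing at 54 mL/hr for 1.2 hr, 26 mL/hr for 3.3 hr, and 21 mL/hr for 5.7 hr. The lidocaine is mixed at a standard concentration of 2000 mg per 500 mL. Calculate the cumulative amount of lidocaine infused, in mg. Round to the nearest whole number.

1081 mg

Concentration = 2000 mg ÷ 500 mL = 4 mg/mL
Stage 1: 54 mL/hr × 1.2 hr = 64.8 mL → 64.8 mL × 4 mg/mL = 259.2 mg
Stage 2: 26 mL/hr × 3.3 hr = 85.8 mL → 85.8 mL × 4 mg/mL = 343.2 mg
Stage 3: 21 mL/hr × 5.7 hr = 119.7 mL → 119.7 mL × 4 mg/mL = 478.8 mg
Total = 259.2 + 343.2 + 478.8 = 1081.2 mg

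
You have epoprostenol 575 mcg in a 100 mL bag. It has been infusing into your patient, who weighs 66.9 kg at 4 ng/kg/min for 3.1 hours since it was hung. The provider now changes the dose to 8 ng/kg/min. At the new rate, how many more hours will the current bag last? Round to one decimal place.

Initial rate:
Dose = 4 ng/kg/min × 66.9 kg = 267.6 ng/min
267.6 ng/min × 60 min/hr = 16056 ng/hr
Concentration = 575 mcg ÷ 100 mL = 5.75 mcg/mL = 5750 ng/mL
Rate = 16056 ng/hr ÷ 5750 ng/mL = 2.792348 mL/hr
Volume infused so far = 2.792348 mL/hr × 3.1 hr = 8.656278 mL
Volume remaining = 100 − 8.656278 = 91.34372 mL
New rate:
Dose = 8 ng/kg/min × 66.9 kg = 535.2 ng/min
535.2 ng/min × 60 min/hr = 32112 ng/hr
Rate = 32112 ng/hr ÷ 5750 ng/mL = 5.584696 mL/hr
Time remaining = 91.34372 mL ÷ 5.584696 mL/hr = 16.35608 hr

16.4 hours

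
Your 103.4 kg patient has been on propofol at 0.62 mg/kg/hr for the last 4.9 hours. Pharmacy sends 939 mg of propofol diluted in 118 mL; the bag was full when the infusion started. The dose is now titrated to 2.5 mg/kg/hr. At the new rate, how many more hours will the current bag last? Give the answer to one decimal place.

Initial rate:
Dose = 0.62 mg/kg/hr × 103.4 kg = 64.108 mg/hr
Concentration = 939 mg ÷ 118 mL = 7.957627 mg/mL
Rate = 64.108 mg/hr ÷ 7.957627 mg/mL = 8.05617 mL/hr
Volume infused so far = 8.05617 mL/hr × 4.9 hr = 39.47523 mL
Volume remaining = 118 − 39.47523 = 78.52477 mL
New rate:
Dose = 2.5 mg/kg/hr × 103.4 kg = 258.5 mg/hr
Rate = 258.5 mg/hr ÷ 7.957627 mg/mL = 32.48456 mL/hr
Time remaining = 78.52477 mL ÷ 32.48456 mL/hr = 2.417295 hr

2.4 hours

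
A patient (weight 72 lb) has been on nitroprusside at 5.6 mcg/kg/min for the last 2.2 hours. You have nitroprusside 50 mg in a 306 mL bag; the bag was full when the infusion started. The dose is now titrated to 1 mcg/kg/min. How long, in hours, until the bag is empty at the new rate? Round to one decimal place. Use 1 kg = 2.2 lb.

Initial rate:
Weight = 72 lb ÷ 2.2 lb/kg = 32.72727 kg
Dose = 5.6 mcg/kg/min × 32.72727 kg = 183.2727 mcg/min
183.2727 mcg/min × 60 min/hr = 10996.36 mcg/hr
Concentration = 50 mg ÷ 306 mL = 0.1633987 mg/mL = 163.3987 mcg/mL
Rate = 10996.36 mcg/hr ÷ 163.3987 mcg/mL = 67.29775 mL/hr
Volume infused so far = 67.29775 mL/hr × 2.2 hr = 148.055 mL
Volume remaining = 306 − 148.055 = 157.945 mL
New rate:
Dose = 1 mcg/kg/min × 32.72727 kg = 32.72727 mcg/min
32.72727 mcg/min × 60 min/hr = 1963.636 mcg/hr
Rate = 1963.636 mcg/hr ÷ 163.3987 mcg/mL = 12.01745 mL/hr
Time remaining = 157.945 mL ÷ 12.01745 mL/hr = 13.14296 hr

13.1 hours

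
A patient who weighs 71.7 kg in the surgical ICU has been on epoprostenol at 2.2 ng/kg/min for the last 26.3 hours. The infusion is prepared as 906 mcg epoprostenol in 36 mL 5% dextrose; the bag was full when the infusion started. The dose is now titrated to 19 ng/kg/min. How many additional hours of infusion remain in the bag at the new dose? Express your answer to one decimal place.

Initial rate:
Dose = 2.2 ng/kg/min × 71.7 kg = 157.74 ng/min
157.74 ng/min × 60 min/hr = 9464.4 ng/hr
Concentration = 906 mcg ÷ 36 mL = 25.16667 mcg/mL = 25166.67 ng/mL
Rate = 9464.4 ng/hr ÷ 25166.67 ng/mL = 0.3760689 mL/hr
Volume infused so far = 0.3760689 mL/hr × 26.3 hr = 9.890611 mL
Volume remaining = 36 − 9.890611 = 26.10939 mL
New rate:
Dose = 19 ng/kg/min × 71.7 kg = 1362.3 ng/min
1362.3 ng/min × 60 min/hr = 81738 ng/hr
Rate = 81738 ng/hr ÷ 25166.67 ng/mL = 3.247868 mL/hr
Time remaining = 26.10939 mL ÷ 3.247868 mL/hr = 8.038933 hr

8.0 hours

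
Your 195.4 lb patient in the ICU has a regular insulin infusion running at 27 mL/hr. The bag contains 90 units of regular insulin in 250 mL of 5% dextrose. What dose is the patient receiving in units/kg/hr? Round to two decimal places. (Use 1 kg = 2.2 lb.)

0.11 units/kg/hr

Weight = 195.4 lb ÷ 2.2 lb/kg = 88.81818 kg
Concentration = 90 units ÷ 250 mL = 0.36 units/mL
Drug rate = 27 mL/hr × 0.36 units/mL = 9.72 units/hr
9.72 units/hr ÷ 88.81818 kg = 0.1094371 units/kg/hr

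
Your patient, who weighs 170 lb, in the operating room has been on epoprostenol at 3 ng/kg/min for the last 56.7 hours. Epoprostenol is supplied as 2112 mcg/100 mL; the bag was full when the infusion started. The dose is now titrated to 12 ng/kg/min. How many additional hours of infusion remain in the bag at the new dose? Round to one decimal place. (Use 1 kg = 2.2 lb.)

Initial rate:
Weight = 170 lb ÷ 2.2 lb/kg = 77.27273 kg
Dose = 3 ng/kg/min × 77.27273 kg = 231.8182 ng/min
231.8182 ng/min × 60 min/hr = 13909.09 ng/hr
Concentration = 2112 mcg ÷ 100 mL = 21.12 mcg/mL = 21120 ng/mL
Rate = 13909.09 ng/hr ÷ 21120 ng/mL = 0.6585744 mL/hr
Volume infused so far = 0.6585744 mL/hr × 56.7 hr = 37.34117 mL
Volume remaining = 100 − 37.34117 = 62.65883 mL
New rate:
Dose = 12 ng/kg/min × 77.27273 kg = 927.2727 ng/min
927.2727 ng/min × 60 min/hr = 55636.36 ng/hr
Rate = 55636.36 ng/hr ÷ 21120 ng/mL = 2.634298 mL/hr
Time remaining = 62.65883 mL ÷ 2.634298 mL/hr = 23.78578 hr

23.8 hours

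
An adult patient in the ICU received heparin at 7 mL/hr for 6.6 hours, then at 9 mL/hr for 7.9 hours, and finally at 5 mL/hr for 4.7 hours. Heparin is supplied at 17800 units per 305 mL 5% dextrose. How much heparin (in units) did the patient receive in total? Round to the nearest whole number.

Concentration = 17800 units ÷ 305 mL = 58.36066 units/mL
Stage 1: 7 mL/hr × 6.6 hr = 46.2 mL → 46.2 mL × 58.36066 units/mL = 2696.262 units
Stage 2: 9 mL/hr × 7.9 hr = 71.1 mL → 71.1 mL × 58.36066 units/mL = 4149.443 units
Stage 3: 5 mL/hr × 4.7 hr = 23.5 mL → 23.5 mL × 58.36066 units/mL = 1371.475 units
Total = 2696.262 + 4149.443 + 1371.475 = 8217.18 units

8217 units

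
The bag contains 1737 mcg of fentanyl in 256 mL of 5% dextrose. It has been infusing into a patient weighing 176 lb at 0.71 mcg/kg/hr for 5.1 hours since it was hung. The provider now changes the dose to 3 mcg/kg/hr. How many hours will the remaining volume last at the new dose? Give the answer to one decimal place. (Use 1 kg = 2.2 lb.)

6.0 hours

Initial rate:
Weight = 176 lb ÷ 2.2 lb/kg = 80 kg
Dose = 0.71 mcg/kg/hr × 80 kg = 56.8 mcg/hr
Concentration = 1737 mcg ÷ 256 mL = 6.785156 mcg/mL
Rate = 56.8 mcg/hr ÷ 6.785156 mcg/mL = 8.371215 mL/hr
Volume infused so far = 8.371215 mL/hr × 5.1 hr = 42.6932 mL
Volume remaining = 256 − 42.6932 = 213.3068 mL
New rate:
Dose = 3 mcg/kg/hr × 80 kg = 240 mcg/hr
Rate = 240 mcg/hr ÷ 6.785156 mcg/mL = 35.37133 mL/hr
Time remaining = 213.3068 mL ÷ 35.37133 mL/hr = 6.0305 hr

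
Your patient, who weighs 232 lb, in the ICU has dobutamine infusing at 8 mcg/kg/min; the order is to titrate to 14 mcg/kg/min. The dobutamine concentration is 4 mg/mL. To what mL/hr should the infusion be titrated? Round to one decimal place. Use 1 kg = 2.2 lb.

22.1 mL/hr

Weight = 232 lb ÷ 2.2 lb/kg = 105.4545 kg
Dose = 14 mcg/kg/min × 105.4545 kg = 1476.364 mcg/min
1476.364 mcg/min × 60 min/hr = 88581.82 mcg/hr
Concentration = 4 mg/mL = 4000 mcg/mL
Rate = 88581.82 mcg/hr ÷ 4000 mcg/mL = 22.14545 mL/hr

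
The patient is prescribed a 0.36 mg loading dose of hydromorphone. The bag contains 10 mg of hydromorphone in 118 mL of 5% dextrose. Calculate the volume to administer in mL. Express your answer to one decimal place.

4.2 mL

Concentration = 10 mg ÷ 118 mL = 0.08474576 mg/mL
Volume = 0.36 mg ÷ 0.08474576 mg/mL = 4.248 mL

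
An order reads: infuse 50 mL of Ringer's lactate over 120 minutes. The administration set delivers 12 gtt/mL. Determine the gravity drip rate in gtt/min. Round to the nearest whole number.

5 gtt/min

50 mL ÷ (120 min) = 0.4166667 mL/min
0.4166667 mL/min × 12 gtt/mL = 5 gtt/min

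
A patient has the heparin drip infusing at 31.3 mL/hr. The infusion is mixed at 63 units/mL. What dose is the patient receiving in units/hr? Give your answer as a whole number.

1972 units/hr

Drug rate = 31.3 mL/hr × 63 units/mL = 1971.9 units/hr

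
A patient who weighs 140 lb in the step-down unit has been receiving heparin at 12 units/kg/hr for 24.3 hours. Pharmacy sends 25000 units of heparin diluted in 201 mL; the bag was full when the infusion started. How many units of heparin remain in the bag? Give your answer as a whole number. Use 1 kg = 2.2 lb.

Weight = 140 lb ÷ 2.2 lb/kg = 63.63636 kg
Dose = 12 units/kg/hr × 63.63636 kg = 763.6364 units/hr
Concentration = 25000 units ÷ 201 mL = 124.3781 units/mL
Rate = 763.6364 units/hr ÷ 124.3781 units/mL = 6.139636 mL/hr
Volume infused = 6.139636 mL/hr × 24.3 hr = 149.1932 mL
Volume remaining = 201 − 149.1932 = 51.80684 mL
Drug remaining = 51.80684 mL × 124.3781 units/mL = 6443.636 units

6444 units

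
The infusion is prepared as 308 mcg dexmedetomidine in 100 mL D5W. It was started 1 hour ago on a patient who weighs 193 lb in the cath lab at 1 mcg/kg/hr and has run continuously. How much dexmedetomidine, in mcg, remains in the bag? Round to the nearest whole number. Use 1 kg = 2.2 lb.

220 mcg

Weight = 193 lb ÷ 2.2 lb/kg = 87.72727 kg
Dose = 1 mcg/kg/hr × 87.72727 kg = 87.72727 mcg/hr
Concentration = 308 mcg ÷ 100 mL = 3.08 mcg/mL
Rate = 87.72727 mcg/hr ÷ 3.08 mcg/mL = 28.48288 mL/hr
Volume infused = 28.48288 mL/hr × 1 hr = 28.48288 mL
Volume remaining = 100 − 28.48288 = 71.51712 mL
Drug remaining = 71.51712 mL × 3.08 mcg/mL = 220.2727 mcg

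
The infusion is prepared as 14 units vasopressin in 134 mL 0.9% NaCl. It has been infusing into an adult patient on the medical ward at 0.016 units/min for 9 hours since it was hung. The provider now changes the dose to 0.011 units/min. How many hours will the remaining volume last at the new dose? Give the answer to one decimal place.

8.1 hours

Initial rate:
0.016 units/min × 60 min/hr = 0.96 units/hr
Concentration = 14 units ÷ 134 mL = 0.1044776 units/mL
Rate = 0.96 units/hr ÷ 0.1044776 units/mL = 9.188571 mL/hr
Volume infused so far = 9.188571 mL/hr × 9 hr = 82.69714 mL
Volume remaining = 134 − 82.69714 = 51.30286 mL
New rate:
0.011 units/min × 60 min/hr = 0.66 units/hr
Rate = 0.66 units/hr ÷ 0.1044776 units/mL = 6.317143 mL/hr
Time remaining = 51.30286 mL ÷ 6.317143 mL/hr = 8.121212 hr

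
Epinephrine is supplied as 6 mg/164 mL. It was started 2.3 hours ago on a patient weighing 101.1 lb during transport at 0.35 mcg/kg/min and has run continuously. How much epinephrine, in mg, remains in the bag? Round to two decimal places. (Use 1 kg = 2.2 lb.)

3.78 mg

Weight = 101.1 lb ÷ 2.2 lb/kg = 45.95455 kg
Dose = 0.35 mcg/kg/min × 45.95455 kg = 16.08409 mcg/min
16.08409 mcg/min × 60 min/hr = 965.0455 mcg/hr
Concentration = 6 mg ÷ 164 mL = 0.03658537 mg/mL = 36.58537 mcg/mL
Rate = 965.0455 mcg/hr ÷ 36.58537 mcg/mL = 26.37791 mL/hr
Volume infused = 26.37791 mL/hr × 2.3 hr = 60.66919 mL
Volume remaining = 164 − 60.66919 = 103.3308 mL
Drug remaining = 103.3308 mL × 36.58537 mcg/mL = 3780.395 mcg = 3.780395 mg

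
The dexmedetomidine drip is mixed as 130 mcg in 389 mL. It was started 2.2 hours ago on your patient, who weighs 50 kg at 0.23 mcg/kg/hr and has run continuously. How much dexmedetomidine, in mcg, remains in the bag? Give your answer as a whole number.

105 mcg

Dose = 0.23 mcg/kg/hr × 50 kg = 11.5 mcg/hr
Concentration = 130 mcg ÷ 389 mL = 0.3341902 mcg/mL
Rate = 11.5 mcg/hr ÷ 0.3341902 mcg/mL = 34.41154 mL/hr
Volume infused = 34.41154 mL/hr × 2.2 hr = 75.70538 mL
Volume remaining = 389 − 75.70538 = 313.2946 mL
Drug remaining = 313.2946 mL × 0.3341902 mcg/mL = 104.7 mcg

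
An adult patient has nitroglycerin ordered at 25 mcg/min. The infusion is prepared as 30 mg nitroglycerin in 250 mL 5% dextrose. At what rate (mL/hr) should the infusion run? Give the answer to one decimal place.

12.5 mL/hr

25 mcg/min × 60 min/hr = 1500 mcg/hr
Concentration = 30 mg ÷ 250 mL = 0.12 mg/mL = 120 mcg/mL
Rate = 1500 mcg/hr ÷ 120 mcg/mL = 12.5 mL/hr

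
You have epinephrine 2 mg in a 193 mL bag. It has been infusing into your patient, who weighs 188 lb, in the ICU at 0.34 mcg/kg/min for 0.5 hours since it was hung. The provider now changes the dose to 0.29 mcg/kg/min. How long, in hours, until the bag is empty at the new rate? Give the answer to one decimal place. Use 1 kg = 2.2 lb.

0.8 hours

Initial rate:
Weight = 188 lb ÷ 2.2 lb/kg = 85.45455 kg
Dose = 0.34 mcg/kg/min × 85.45455 kg = 29.05455 mcg/min
29.05455 mcg/min × 60 min/hr = 1743.273 mcg/hr
Concentration = 2 mg ÷ 193 mL = 0.01036269 mg/mL = 10.36269 mcg/mL
Rate = 1743.273 mcg/hr ÷ 10.36269 mcg/mL = 168.2258 mL/hr
Volume infused so far = 168.2258 mL/hr × 0.5 hr = 84.11291 mL
Volume remaining = 193 − 84.11291 = 108.8871 mL
New rate:
Dose = 0.29 mcg/kg/min × 85.45455 kg = 24.78182 mcg/min
24.78182 mcg/min × 60 min/hr = 1486.909 mcg/hr
Rate = 1486.909 mcg/hr ÷ 10.36269 mcg/mL = 143.4867 mL/hr
Time remaining = 108.8871 mL ÷ 143.4867 mL/hr = 0.7588652 hr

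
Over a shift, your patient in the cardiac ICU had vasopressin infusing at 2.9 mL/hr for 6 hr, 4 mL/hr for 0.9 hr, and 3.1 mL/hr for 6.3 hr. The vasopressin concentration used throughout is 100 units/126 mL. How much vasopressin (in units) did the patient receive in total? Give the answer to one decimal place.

32.2 units

Concentration = 100 units ÷ 126 mL = 0.7936508 units/mL
Stage 1: 2.9 mL/hr × 6 hr = 17.4 mL → 17.4 mL × 0.7936508 units/mL = 13.80952 units
Stage 2: 4 mL/hr × 0.9 hr = 3.6 mL → 3.6 mL × 0.7936508 units/mL = 2.857143 units
Stage 3: 3.1 mL/hr × 6.3 hr = 19.53 mL → 19.53 mL × 0.7936508 units/mL = 15.5 units
Total = 13.80952 + 2.857143 + 15.5 = 32.16667 units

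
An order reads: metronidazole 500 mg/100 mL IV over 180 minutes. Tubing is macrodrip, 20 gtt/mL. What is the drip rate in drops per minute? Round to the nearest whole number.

100 mL ÷ (180 min) = 0.5555556 mL/min
0.5555556 mL/min × 20 gtt/mL = 11.11111 gtt/min

11 gtt/min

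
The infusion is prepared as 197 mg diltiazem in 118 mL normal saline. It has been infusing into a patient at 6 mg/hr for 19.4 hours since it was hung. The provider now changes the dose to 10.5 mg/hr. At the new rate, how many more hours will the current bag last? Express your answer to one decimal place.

Initial rate:
Concentration = 197 mg ÷ 118 mL = 1.669492 mg/mL
Rate = 6 mg/hr ÷ 1.669492 mg/mL = 3.593909 mL/hr
Volume infused so far = 3.593909 mL/hr × 19.4 hr = 69.72183 mL
Volume remaining = 118 − 69.72183 = 48.27817 mL
New rate:
Rate = 10.5 mg/hr ÷ 1.669492 mg/mL = 6.28934 mL/hr
Time remaining = 48.27817 mL ÷ 6.28934 mL/hr = 7.67619 hr

7.7 hours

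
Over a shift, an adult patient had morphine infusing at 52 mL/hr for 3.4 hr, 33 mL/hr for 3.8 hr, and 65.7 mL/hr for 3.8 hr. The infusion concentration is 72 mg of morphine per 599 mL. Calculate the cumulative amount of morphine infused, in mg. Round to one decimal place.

66.3 mg

Concentration = 72 mg ÷ 599 mL = 0.1202003 mg/mL
Stage 1: 52 mL/hr × 3.4 hr = 176.8 mL → 176.8 mL × 0.1202003 mg/mL = 21.25142 mg
Stage 2: 33 mL/hr × 3.8 hr = 125.4 mL → 125.4 mL × 0.1202003 mg/mL = 15.07312 mg
Stage 3: 65.7 mL/hr × 3.8 hr = 249.66 mL → 249.66 mL × 0.1202003 mg/mL = 30.00922 mg
Total = 21.25142 + 15.07312 + 30.00922 = 66.33376 mg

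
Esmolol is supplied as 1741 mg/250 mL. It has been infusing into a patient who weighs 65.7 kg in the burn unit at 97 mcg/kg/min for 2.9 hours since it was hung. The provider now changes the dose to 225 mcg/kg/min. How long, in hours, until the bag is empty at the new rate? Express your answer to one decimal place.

Initial rate:
Dose = 97 mcg/kg/min × 65.7 kg = 6372.9 mcg/min
6372.9 mcg/min × 60 min/hr = 382374 mcg/hr
Concentration = 1741 mg ÷ 250 mL = 6.964 mg/mL = 6964 mcg/mL
Rate = 382374 mcg/hr ÷ 6964 mcg/mL = 54.90724 mL/hr
Volume infused so far = 54.90724 mL/hr × 2.9 hr = 159.231 mL
Volume remaining = 250 − 159.231 = 90.76901 mL
New rate:
Dose = 225 mcg/kg/min × 65.7 kg = 14782.5 mcg/min
14782.5 mcg/min × 60 min/hr = 886950 mcg/hr
Rate = 886950 mcg/hr ÷ 6964 mcg/mL = 127.3621 mL/hr
Time remaining = 90.76901 mL ÷ 127.3621 mL/hr = 0.7126844 hr

0.7 hours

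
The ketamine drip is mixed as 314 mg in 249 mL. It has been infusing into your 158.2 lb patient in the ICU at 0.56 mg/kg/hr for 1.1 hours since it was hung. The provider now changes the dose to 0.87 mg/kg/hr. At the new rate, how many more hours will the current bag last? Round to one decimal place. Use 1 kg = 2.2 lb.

4.3 hours

Initial rate:
Weight = 158.2 lb ÷ 2.2 lb/kg = 71.90909 kg
Dose = 0.56 mg/kg/hr × 71.90909 kg = 40.26909 mg/hr
Concentration = 314 mg ÷ 249 mL = 1.261044 mg/mL
Rate = 40.26909 mg/hr ÷ 1.261044 mg/mL = 31.93313 mL/hr
Volume infused so far = 31.93313 mL/hr × 1.1 hr = 35.12645 mL
Volume remaining = 249 − 35.12645 = 213.8736 mL
New rate:
Dose = 0.87 mg/kg/hr × 71.90909 kg = 62.56091 mg/hr
Rate = 62.56091 mg/hr ÷ 1.261044 mg/mL = 49.6104 mL/hr
Time remaining = 213.8736 mL ÷ 49.6104 mL/hr = 4.311063 hr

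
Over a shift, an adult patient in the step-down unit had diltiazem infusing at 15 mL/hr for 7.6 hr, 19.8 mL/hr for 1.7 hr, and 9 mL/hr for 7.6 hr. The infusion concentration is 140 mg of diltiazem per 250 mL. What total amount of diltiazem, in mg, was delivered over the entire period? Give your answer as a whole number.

Concentration = 140 mg ÷ 250 mL = 0.56 mg/mL
Stage 1: 15 mL/hr × 7.6 hr = 114 mL → 114 mL × 0.56 mg/mL = 63.84 mg
Stage 2: 19.8 mL/hr × 1.7 hr = 33.66 mL → 33.66 mL × 0.56 mg/mL = 18.8496 mg
Stage 3: 9 mL/hr × 7.6 hr = 68.4 mL → 68.4 mL × 0.56 mg/mL = 38.304 mg
Total = 63.84 + 18.8496 + 38.304 = 120.9936 mg

121 mg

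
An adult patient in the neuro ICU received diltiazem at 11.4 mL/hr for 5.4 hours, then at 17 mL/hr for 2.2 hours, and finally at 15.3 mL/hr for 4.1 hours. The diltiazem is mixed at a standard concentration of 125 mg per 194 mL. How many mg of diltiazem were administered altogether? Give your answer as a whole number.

104 mg

Concentration = 125 mg ÷ 194 mL = 0.6443299 mg/mL
Stage 1: 11.4 mL/hr × 5.4 hr = 61.56 mL → 61.56 mL × 0.6443299 mg/mL = 39.66495 mg
Stage 2: 17 mL/hr × 2.2 hr = 37.4 mL → 37.4 mL × 0.6443299 mg/mL = 24.09794 mg
Stage 3: 15.3 mL/hr × 4.1 hr = 62.73 mL → 62.73 mL × 0.6443299 mg/mL = 40.41881 mg
Total = 39.66495 + 24.09794 + 40.41881 = 104.1817 mg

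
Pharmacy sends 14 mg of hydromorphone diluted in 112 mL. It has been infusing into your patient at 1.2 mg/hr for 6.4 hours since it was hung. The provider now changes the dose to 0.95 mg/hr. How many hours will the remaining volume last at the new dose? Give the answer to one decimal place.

6.7 hours

Initial rate:
Concentration = 14 mg ÷ 112 mL = 0.125 mg/mL
Rate = 1.2 mg/hr ÷ 0.125 mg/mL = 9.6 mL/hr
Volume infused so far = 9.6 mL/hr × 6.4 hr = 61.44 mL
Volume remaining = 112 − 61.44 = 50.56 mL
New rate:
Rate = 0.95 mg/hr ÷ 0.125 mg/mL = 7.6 mL/hr
Time remaining = 50.56 mL ÷ 7.6 mL/hr = 6.652632 hr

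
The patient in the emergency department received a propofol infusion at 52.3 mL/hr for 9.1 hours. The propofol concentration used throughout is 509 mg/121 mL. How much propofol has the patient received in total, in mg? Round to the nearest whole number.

Concentration = 509 mg ÷ 121 mL = 4.206612 mg/mL
Drug rate = 52.3 mL/hr × 4.206612 mg/mL = 220.0058 mg/hr
Total = 220.0058 mg/hr × 9.1 hr = 2002.053 mg

2002 mg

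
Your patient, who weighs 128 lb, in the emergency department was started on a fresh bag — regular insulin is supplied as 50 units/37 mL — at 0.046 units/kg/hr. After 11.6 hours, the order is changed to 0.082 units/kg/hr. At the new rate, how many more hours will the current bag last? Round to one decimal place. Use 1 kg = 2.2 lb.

Initial rate:
Weight = 128 lb ÷ 2.2 lb/kg = 58.18182 kg
Dose = 0.046 units/kg/hr × 58.18182 kg = 2.676364 units/hr
Concentration = 50 units ÷ 37 mL = 1.351351 units/mL
Rate = 2.676364 units/hr ÷ 1.351351 units/mL = 1.980509 mL/hr
Volume infused so far = 1.980509 mL/hr × 11.6 hr = 22.97391 mL
Volume remaining = 37 − 22.97391 = 14.02609 mL
New rate:
Dose = 0.082 units/kg/hr × 58.18182 kg = 4.770909 units/hr
Rate = 4.770909 units/hr ÷ 1.351351 units/mL = 3.530473 mL/hr
Time remaining = 14.02609 mL ÷ 3.530473 mL/hr = 3.972866 hr

4.0 hours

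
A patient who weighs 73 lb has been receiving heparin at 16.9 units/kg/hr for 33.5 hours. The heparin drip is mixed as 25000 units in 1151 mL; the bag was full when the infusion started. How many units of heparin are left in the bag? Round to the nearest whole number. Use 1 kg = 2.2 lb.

6214 units

Weight = 73 lb ÷ 2.2 lb/kg = 33.18182 kg
Dose = 16.9 units/kg/hr × 33.18182 kg = 560.7727 units/hr
Concentration = 25000 units ÷ 1151 mL = 21.72024 units/mL
Rate = 560.7727 units/hr ÷ 21.72024 units/mL = 25.81798 mL/hr
Volume infused = 25.81798 mL/hr × 33.5 hr = 864.9022 mL
Volume remaining = 1151 − 864.9022 = 286.0978 mL
Drug remaining = 286.0978 mL × 21.72024 units/mL = 6214.114 units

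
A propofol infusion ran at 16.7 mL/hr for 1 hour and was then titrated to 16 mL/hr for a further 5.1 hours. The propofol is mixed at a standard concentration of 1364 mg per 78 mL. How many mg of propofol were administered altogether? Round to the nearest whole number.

Concentration = 1364 mg ÷ 78 mL = 17.48718 mg/mL
Stage 1: 16.7 mL/hr × 1 hr = 16.7 mL → 16.7 mL × 17.48718 mg/mL = 292.0359 mg
Stage 2: 16 mL/hr × 5.1 hr = 81.6 mL → 81.6 mL × 17.48718 mg/mL = 1426.954 mg
Total = 292.0359 + 1426.954 = 1718.99 mg

1719 mg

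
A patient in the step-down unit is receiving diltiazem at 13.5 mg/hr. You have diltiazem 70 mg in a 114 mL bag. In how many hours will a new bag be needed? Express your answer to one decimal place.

5.2 hours

Concentration = 70 mg ÷ 114 mL = 0.6140351 mg/mL
Rate = 13.5 mg/hr ÷ 0.6140351 mg/mL = 21.98571 mL/hr
Duration = 114 mL ÷ 21.98571 mL/hr = 5.185185 hr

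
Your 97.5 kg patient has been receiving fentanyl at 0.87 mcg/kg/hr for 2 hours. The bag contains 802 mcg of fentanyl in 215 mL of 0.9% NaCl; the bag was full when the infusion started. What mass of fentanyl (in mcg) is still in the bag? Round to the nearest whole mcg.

632 mcg

Dose = 0.87 mcg/kg/hr × 97.5 kg = 84.825 mcg/hr
Concentration = 802 mcg ÷ 215 mL = 3.730233 mcg/mL
Rate = 84.825 mcg/hr ÷ 3.730233 mcg/mL = 22.73987 mL/hr
Volume infused = 22.73987 mL/hr × 2 hr = 45.47974 mL
Volume remaining = 215 − 45.47974 = 169.5203 mL
Drug remaining = 169.5203 mL × 3.730233 mcg/mL = 632.35 mcg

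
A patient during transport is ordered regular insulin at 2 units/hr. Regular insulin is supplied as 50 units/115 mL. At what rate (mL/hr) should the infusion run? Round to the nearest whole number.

5 mL/hr

Concentration = 50 units ÷ 115 mL = 0.4347826 units/mL
Rate = 2 units/hr ÷ 0.4347826 units/mL = 4.6 mL/hr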